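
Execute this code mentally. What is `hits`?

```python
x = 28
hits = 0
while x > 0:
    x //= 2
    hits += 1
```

Let's trace through this code step by step.

Initialize: x = 28
Initialize: hits = 0
Entering loop: while x > 0:

After execution: hits = 5
5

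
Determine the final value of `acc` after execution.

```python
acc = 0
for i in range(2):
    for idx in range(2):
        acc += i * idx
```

Let's trace through this code step by step.

Initialize: acc = 0
Entering loop: for i in range(2):

After execution: acc = 1
1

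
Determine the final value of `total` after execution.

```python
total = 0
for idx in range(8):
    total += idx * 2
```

Let's trace through this code step by step.

Initialize: total = 0
Entering loop: for idx in range(8):

After execution: total = 56
56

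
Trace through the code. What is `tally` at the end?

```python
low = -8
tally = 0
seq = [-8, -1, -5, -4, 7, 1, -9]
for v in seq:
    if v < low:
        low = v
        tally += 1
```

Let's trace through this code step by step.

Initialize: low = -8
Initialize: tally = 0
Initialize: seq = [-8, -1, -5, -4, 7, 1, -9]
Entering loop: for v in seq:

After execution: tally = 1
1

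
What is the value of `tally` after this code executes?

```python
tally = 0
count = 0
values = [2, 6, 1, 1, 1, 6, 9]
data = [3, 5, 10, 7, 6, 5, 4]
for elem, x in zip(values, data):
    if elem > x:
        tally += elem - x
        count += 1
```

Let's trace through this code step by step.

Initialize: tally = 0
Initialize: count = 0
Initialize: values = [2, 6, 1, 1, 1, 6, 9]
Initialize: data = [3, 5, 10, 7, 6, 5, 4]
Entering loop: for elem, x in zip(values, data):

After execution: tally = 7
7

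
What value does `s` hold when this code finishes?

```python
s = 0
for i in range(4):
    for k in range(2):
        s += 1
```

Let's trace through this code step by step.

Initialize: s = 0
Entering loop: for i in range(4):

After execution: s = 8
8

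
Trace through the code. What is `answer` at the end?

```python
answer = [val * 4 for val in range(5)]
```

Let's trace through this code step by step.

Initialize: answer = [val * 4 for val in range(5)]

After execution: answer = [0, 4, 8, 12, 16]
[0, 4, 8, 12, 16]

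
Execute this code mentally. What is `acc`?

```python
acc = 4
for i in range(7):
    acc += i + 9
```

Let's trace through this code step by step.

Initialize: acc = 4
Entering loop: for i in range(7):

After execution: acc = 88
88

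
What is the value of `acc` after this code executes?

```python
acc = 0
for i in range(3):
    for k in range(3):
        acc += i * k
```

Let's trace through this code step by step.

Initialize: acc = 0
Entering loop: for i in range(3):

After execution: acc = 9
9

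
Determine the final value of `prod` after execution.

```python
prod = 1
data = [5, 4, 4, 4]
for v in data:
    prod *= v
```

Let's trace through this code step by step.

Initialize: prod = 1
Initialize: data = [5, 4, 4, 4]
Entering loop: for v in data:

After execution: prod = 320
320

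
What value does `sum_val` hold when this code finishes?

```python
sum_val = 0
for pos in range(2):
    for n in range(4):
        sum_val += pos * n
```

Let's trace through this code step by step.

Initialize: sum_val = 0
Entering loop: for pos in range(2):

After execution: sum_val = 6
6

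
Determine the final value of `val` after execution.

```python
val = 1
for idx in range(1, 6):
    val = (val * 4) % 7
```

Let's trace through this code step by step.

Initialize: val = 1
Entering loop: for idx in range(1, 6):

After execution: val = 2
2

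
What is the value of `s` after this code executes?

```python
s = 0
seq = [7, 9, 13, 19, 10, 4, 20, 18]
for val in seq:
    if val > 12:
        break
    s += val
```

Let's trace through this code step by step.

Initialize: s = 0
Initialize: seq = [7, 9, 13, 19, 10, 4, 20, 18]
Entering loop: for val in seq:

After execution: s = 16
16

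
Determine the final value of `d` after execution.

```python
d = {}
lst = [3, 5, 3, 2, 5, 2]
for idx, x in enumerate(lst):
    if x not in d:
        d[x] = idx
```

Let's trace through this code step by step.

Initialize: d = {}
Initialize: lst = [3, 5, 3, 2, 5, 2]
Entering loop: for idx, x in enumerate(lst):

After execution: d = {3: 0, 5: 1, 2: 3}
{3: 0, 5: 1, 2: 3}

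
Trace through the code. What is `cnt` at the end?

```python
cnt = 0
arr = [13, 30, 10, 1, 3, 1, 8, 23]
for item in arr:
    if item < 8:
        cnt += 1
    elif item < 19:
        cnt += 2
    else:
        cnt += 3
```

Let's trace through this code step by step.

Initialize: cnt = 0
Initialize: arr = [13, 30, 10, 1, 3, 1, 8, 23]
Entering loop: for item in arr:

After execution: cnt = 15
15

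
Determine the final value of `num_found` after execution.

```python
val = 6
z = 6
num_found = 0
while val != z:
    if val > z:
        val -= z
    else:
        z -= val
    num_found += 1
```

Let's trace through this code step by step.

Initialize: val = 6
Initialize: z = 6
Initialize: num_found = 0
Entering loop: while val != z:

After execution: num_found = 0
0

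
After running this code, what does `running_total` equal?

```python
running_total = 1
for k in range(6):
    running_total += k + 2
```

Let's trace through this code step by step.

Initialize: running_total = 1
Entering loop: for k in range(6):

After execution: running_total = 28
28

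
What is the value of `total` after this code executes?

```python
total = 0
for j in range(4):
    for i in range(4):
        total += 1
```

Let's trace through this code step by step.

Initialize: total = 0
Entering loop: for j in range(4):

After execution: total = 16
16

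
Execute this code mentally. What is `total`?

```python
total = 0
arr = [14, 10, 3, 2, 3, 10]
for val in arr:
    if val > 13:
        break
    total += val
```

Let's trace through this code step by step.

Initialize: total = 0
Initialize: arr = [14, 10, 3, 2, 3, 10]
Entering loop: for val in arr:

After execution: total = 0
0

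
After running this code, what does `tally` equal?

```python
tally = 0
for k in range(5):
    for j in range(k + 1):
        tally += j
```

Let's trace through this code step by step.

Initialize: tally = 0
Entering loop: for k in range(5):

After execution: tally = 20
20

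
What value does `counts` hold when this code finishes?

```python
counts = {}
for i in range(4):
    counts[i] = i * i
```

Let's trace through this code step by step.

Initialize: counts = {}
Entering loop: for i in range(4):

After execution: counts = {0: 0, 1: 1, 2: 4, 3: 9}
{0: 0, 1: 1, 2: 4, 3: 9}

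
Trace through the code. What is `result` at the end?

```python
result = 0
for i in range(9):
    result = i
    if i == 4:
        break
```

Let's trace through this code step by step.

Initialize: result = 0
Entering loop: for i in range(9):

After execution: result = 4
4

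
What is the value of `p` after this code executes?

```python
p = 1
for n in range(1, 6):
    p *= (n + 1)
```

Let's trace through this code step by step.

Initialize: p = 1
Entering loop: for n in range(1, 6):

After execution: p = 720
720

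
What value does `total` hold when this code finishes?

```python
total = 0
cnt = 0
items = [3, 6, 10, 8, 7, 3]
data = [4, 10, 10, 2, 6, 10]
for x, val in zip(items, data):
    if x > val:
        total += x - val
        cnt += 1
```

Let's trace through this code step by step.

Initialize: total = 0
Initialize: cnt = 0
Initialize: items = [3, 6, 10, 8, 7, 3]
Initialize: data = [4, 10, 10, 2, 6, 10]
Entering loop: for x, val in zip(items, data):

After execution: total = 7
7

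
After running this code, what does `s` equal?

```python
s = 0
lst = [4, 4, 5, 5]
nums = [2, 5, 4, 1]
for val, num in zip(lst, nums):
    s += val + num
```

Let's trace through this code step by step.

Initialize: s = 0
Initialize: lst = [4, 4, 5, 5]
Initialize: nums = [2, 5, 4, 1]
Entering loop: for val, num in zip(lst, nums):

After execution: s = 30
30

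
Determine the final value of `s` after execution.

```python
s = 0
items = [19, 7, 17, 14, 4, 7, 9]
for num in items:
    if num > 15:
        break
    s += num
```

Let's trace through this code step by step.

Initialize: s = 0
Initialize: items = [19, 7, 17, 14, 4, 7, 9]
Entering loop: for num in items:

After execution: s = 0
0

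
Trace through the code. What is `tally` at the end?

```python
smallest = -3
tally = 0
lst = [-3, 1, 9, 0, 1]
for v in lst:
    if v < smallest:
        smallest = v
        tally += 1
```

Let's trace through this code step by step.

Initialize: smallest = -3
Initialize: tally = 0
Initialize: lst = [-3, 1, 9, 0, 1]
Entering loop: for v in lst:

After execution: tally = 0
0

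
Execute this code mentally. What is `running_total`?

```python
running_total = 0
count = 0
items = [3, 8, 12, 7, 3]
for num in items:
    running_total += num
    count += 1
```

Let's trace through this code step by step.

Initialize: running_total = 0
Initialize: count = 0
Initialize: items = [3, 8, 12, 7, 3]
Entering loop: for num in items:

After execution: running_total = 33
33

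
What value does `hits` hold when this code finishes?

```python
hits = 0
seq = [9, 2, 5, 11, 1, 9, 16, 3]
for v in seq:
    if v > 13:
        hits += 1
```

Let's trace through this code step by step.

Initialize: hits = 0
Initialize: seq = [9, 2, 5, 11, 1, 9, 16, 3]
Entering loop: for v in seq:

After execution: hits = 1
1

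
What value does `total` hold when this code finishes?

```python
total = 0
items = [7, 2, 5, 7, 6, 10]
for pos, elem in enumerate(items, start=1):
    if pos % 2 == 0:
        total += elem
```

Let's trace through this code step by step.

Initialize: total = 0
Initialize: items = [7, 2, 5, 7, 6, 10]
Entering loop: for pos, elem in enumerate(items, start=1):

After execution: total = 19
19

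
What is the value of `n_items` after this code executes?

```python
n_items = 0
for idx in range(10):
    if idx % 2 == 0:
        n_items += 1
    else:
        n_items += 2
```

Let's trace through this code step by step.

Initialize: n_items = 0
Entering loop: for idx in range(10):

After execution: n_items = 15
15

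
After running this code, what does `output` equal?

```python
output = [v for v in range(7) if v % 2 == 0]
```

Let's trace through this code step by step.

Initialize: output = [v for v in range(7) if v % 2 == 0]

After execution: output = [0, 2, 4, 6]
[0, 2, 4, 6]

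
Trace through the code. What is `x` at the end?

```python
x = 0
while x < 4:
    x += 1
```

Let's trace through this code step by step.

Initialize: x = 0
Entering loop: while x < 4:

After execution: x = 4
4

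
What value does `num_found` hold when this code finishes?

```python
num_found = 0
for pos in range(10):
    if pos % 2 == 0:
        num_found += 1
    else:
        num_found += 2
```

Let's trace through this code step by step.

Initialize: num_found = 0
Entering loop: for pos in range(10):

After execution: num_found = 15
15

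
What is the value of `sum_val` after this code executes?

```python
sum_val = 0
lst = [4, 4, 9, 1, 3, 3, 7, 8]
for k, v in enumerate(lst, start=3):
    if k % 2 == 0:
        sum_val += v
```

Let's trace through this code step by step.

Initialize: sum_val = 0
Initialize: lst = [4, 4, 9, 1, 3, 3, 7, 8]
Entering loop: for k, v in enumerate(lst, start=3):

After execution: sum_val = 16
16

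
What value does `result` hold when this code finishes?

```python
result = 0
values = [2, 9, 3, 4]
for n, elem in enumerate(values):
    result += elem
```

Let's trace through this code step by step.

Initialize: result = 0
Initialize: values = [2, 9, 3, 4]
Entering loop: for n, elem in enumerate(values):

After execution: result = 18
18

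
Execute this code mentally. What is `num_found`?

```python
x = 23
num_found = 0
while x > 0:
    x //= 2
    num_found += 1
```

Let's trace through this code step by step.

Initialize: x = 23
Initialize: num_found = 0
Entering loop: while x > 0:

After execution: num_found = 5
5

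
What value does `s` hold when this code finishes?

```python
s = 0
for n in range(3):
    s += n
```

Let's trace through this code step by step.

Initialize: s = 0
Entering loop: for n in range(3):

After execution: s = 3
3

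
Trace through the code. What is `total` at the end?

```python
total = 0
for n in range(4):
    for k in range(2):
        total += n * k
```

Let's trace through this code step by step.

Initialize: total = 0
Entering loop: for n in range(4):

After execution: total = 6
6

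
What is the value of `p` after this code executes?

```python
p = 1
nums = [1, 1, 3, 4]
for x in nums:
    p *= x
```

Let's trace through this code step by step.

Initialize: p = 1
Initialize: nums = [1, 1, 3, 4]
Entering loop: for x in nums:

After execution: p = 12
12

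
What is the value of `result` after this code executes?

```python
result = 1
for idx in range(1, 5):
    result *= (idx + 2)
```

Let's trace through this code step by step.

Initialize: result = 1
Entering loop: for idx in range(1, 5):

After execution: result = 360
360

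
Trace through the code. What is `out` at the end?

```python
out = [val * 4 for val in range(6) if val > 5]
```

Let's trace through this code step by step.

Initialize: out = [val * 4 for val in range(6) if val > 5]

After execution: out = []
[]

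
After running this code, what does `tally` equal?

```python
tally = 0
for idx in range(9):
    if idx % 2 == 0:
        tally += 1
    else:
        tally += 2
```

Let's trace through this code step by step.

Initialize: tally = 0
Entering loop: for idx in range(9):

After execution: tally = 13
13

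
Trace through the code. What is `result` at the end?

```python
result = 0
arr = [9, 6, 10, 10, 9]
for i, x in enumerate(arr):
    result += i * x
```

Let's trace through this code step by step.

Initialize: result = 0
Initialize: arr = [9, 6, 10, 10, 9]
Entering loop: for i, x in enumerate(arr):

After execution: result = 92
92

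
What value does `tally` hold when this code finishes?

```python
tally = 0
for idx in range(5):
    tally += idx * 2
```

Let's trace through this code step by step.

Initialize: tally = 0
Entering loop: for idx in range(5):

After execution: tally = 20
20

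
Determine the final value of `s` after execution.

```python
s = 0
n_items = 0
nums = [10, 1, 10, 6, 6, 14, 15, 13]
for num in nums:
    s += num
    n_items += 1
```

Let's trace through this code step by step.

Initialize: s = 0
Initialize: n_items = 0
Initialize: nums = [10, 1, 10, 6, 6, 14, 15, 13]
Entering loop: for num in nums:

After execution: s = 75
75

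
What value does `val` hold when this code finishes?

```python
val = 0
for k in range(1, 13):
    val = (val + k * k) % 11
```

Let's trace through this code step by step.

Initialize: val = 0
Entering loop: for k in range(1, 13):

After execution: val = 1
1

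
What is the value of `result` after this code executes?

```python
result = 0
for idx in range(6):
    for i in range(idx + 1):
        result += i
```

Let's trace through this code step by step.

Initialize: result = 0
Entering loop: for idx in range(6):

After execution: result = 35
35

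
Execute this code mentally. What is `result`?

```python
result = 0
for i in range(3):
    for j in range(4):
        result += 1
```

Let's trace through this code step by step.

Initialize: result = 0
Entering loop: for i in range(3):

After execution: result = 12
12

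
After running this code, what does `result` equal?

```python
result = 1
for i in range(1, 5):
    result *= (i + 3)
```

Let's trace through this code step by step.

Initialize: result = 1
Entering loop: for i in range(1, 5):

After execution: result = 840
840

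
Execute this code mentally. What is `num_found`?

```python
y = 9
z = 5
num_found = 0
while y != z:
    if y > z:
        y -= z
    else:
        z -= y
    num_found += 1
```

Let's trace through this code step by step.

Initialize: y = 9
Initialize: z = 5
Initialize: num_found = 0
Entering loop: while y != z:

After execution: num_found = 5
5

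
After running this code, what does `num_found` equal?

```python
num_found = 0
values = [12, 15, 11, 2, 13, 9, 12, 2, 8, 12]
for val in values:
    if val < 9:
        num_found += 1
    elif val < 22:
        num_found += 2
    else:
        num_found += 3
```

Let's trace through this code step by step.

Initialize: num_found = 0
Initialize: values = [12, 15, 11, 2, 13, 9, 12, 2, 8, 12]
Entering loop: for val in values:

After execution: num_found = 17
17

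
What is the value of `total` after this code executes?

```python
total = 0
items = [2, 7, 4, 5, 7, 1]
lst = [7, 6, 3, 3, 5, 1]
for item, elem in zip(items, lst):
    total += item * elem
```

Let's trace through this code step by step.

Initialize: total = 0
Initialize: items = [2, 7, 4, 5, 7, 1]
Initialize: lst = [7, 6, 3, 3, 5, 1]
Entering loop: for item, elem in zip(items, lst):

After execution: total = 119
119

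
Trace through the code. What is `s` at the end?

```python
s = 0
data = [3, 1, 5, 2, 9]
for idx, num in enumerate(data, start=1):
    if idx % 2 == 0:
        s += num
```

Let's trace through this code step by step.

Initialize: s = 0
Initialize: data = [3, 1, 5, 2, 9]
Entering loop: for idx, num in enumerate(data, start=1):

After execution: s = 3
3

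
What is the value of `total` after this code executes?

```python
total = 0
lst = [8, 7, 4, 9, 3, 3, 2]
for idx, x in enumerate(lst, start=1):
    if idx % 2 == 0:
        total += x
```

Let's trace through this code step by step.

Initialize: total = 0
Initialize: lst = [8, 7, 4, 9, 3, 3, 2]
Entering loop: for idx, x in enumerate(lst, start=1):

After execution: total = 19
19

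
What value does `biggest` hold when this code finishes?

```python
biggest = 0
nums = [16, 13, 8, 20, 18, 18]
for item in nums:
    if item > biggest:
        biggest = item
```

Let's trace through this code step by step.

Initialize: biggest = 0
Initialize: nums = [16, 13, 8, 20, 18, 18]
Entering loop: for item in nums:

After execution: biggest = 20
20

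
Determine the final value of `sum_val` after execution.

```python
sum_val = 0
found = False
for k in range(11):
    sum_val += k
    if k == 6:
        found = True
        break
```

Let's trace through this code step by step.

Initialize: sum_val = 0
Initialize: found = False
Entering loop: for k in range(11):

After execution: sum_val = 21
21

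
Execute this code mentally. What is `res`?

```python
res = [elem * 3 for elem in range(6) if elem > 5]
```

Let's trace through this code step by step.

Initialize: res = [elem * 3 for elem in range(6) if elem > 5]

After execution: res = []
[]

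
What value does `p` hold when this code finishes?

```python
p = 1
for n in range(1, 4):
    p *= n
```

Let's trace through this code step by step.

Initialize: p = 1
Entering loop: for n in range(1, 4):

After execution: p = 6
6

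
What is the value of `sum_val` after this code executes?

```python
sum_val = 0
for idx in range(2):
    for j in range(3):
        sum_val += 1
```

Let's trace through this code step by step.

Initialize: sum_val = 0
Entering loop: for idx in range(2):

After execution: sum_val = 6
6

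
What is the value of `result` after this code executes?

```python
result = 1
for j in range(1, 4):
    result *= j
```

Let's trace through this code step by step.

Initialize: result = 1
Entering loop: for j in range(1, 4):

After execution: result = 6
6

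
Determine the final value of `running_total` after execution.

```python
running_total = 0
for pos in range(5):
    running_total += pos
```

Let's trace through this code step by step.

Initialize: running_total = 0
Entering loop: for pos in range(5):

After execution: running_total = 10
10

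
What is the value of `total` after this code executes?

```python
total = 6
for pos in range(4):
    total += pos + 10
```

Let's trace through this code step by step.

Initialize: total = 6
Entering loop: for pos in range(4):

After execution: total = 52
52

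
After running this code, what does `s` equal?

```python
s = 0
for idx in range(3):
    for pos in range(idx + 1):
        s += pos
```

Let's trace through this code step by step.

Initialize: s = 0
Entering loop: for idx in range(3):

After execution: s = 4
4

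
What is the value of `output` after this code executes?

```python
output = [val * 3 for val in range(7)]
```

Let's trace through this code step by step.

Initialize: output = [val * 3 for val in range(7)]

After execution: output = [0, 3, 6, 9, 12, 15, 18]
[0, 3, 6, 9, 12, 15, 18]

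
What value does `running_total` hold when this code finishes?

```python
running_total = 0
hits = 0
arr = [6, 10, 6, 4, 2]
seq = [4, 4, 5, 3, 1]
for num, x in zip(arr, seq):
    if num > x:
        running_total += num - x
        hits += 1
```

Let's trace through this code step by step.

Initialize: running_total = 0
Initialize: hits = 0
Initialize: arr = [6, 10, 6, 4, 2]
Initialize: seq = [4, 4, 5, 3, 1]
Entering loop: for num, x in zip(arr, seq):

After execution: running_total = 11
11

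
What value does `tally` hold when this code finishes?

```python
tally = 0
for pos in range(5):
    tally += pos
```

Let's trace through this code step by step.

Initialize: tally = 0
Entering loop: for pos in range(5):

After execution: tally = 10
10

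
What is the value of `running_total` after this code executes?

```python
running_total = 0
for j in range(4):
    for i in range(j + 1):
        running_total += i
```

Let's trace through this code step by step.

Initialize: running_total = 0
Entering loop: for j in range(4):

After execution: running_total = 10
10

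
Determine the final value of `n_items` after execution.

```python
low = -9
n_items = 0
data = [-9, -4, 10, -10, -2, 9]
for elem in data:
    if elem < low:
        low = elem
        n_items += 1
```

Let's trace through this code step by step.

Initialize: low = -9
Initialize: n_items = 0
Initialize: data = [-9, -4, 10, -10, -2, 9]
Entering loop: for elem in data:

After execution: n_items = 1
1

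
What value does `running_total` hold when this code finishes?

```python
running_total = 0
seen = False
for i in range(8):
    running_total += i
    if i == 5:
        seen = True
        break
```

Let's trace through this code step by step.

Initialize: running_total = 0
Initialize: seen = False
Entering loop: for i in range(8):

After execution: running_total = 15
15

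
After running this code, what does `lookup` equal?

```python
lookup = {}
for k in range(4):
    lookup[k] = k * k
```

Let's trace through this code step by step.

Initialize: lookup = {}
Entering loop: for k in range(4):

After execution: lookup = {0: 0, 1: 1, 2: 4, 3: 9}
{0: 0, 1: 1, 2: 4, 3: 9}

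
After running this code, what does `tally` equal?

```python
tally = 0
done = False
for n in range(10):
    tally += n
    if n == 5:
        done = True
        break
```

Let's trace through this code step by step.

Initialize: tally = 0
Initialize: done = False
Entering loop: for n in range(10):

After execution: tally = 15
15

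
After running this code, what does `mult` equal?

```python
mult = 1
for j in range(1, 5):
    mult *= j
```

Let's trace through this code step by step.

Initialize: mult = 1
Entering loop: for j in range(1, 5):

After execution: mult = 24
24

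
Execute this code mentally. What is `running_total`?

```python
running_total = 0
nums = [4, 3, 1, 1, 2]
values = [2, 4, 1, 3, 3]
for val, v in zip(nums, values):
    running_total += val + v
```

Let's trace through this code step by step.

Initialize: running_total = 0
Initialize: nums = [4, 3, 1, 1, 2]
Initialize: values = [2, 4, 1, 3, 3]
Entering loop: for val, v in zip(nums, values):

After execution: running_total = 24
24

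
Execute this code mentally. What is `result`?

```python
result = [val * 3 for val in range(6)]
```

Let's trace through this code step by step.

Initialize: result = [val * 3 for val in range(6)]

After execution: result = [0, 3, 6, 9, 12, 15]
[0, 3, 6, 9, 12, 15]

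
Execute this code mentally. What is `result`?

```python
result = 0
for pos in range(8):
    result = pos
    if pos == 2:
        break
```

Let's trace through this code step by step.

Initialize: result = 0
Entering loop: for pos in range(8):

After execution: result = 2
2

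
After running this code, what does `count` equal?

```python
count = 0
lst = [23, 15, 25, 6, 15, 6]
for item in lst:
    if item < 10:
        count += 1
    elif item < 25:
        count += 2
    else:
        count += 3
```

Let's trace through this code step by step.

Initialize: count = 0
Initialize: lst = [23, 15, 25, 6, 15, 6]
Entering loop: for item in lst:

After execution: count = 11
11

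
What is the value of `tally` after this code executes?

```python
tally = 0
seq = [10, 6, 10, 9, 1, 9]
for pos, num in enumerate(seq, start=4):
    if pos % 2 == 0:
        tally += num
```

Let's trace through this code step by step.

Initialize: tally = 0
Initialize: seq = [10, 6, 10, 9, 1, 9]
Entering loop: for pos, num in enumerate(seq, start=4):

After execution: tally = 21
21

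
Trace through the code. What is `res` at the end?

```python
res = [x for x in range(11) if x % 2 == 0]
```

Let's trace through this code step by step.

Initialize: res = [x for x in range(11) if x % 2 == 0]

After execution: res = [0, 2, 4, 6, 8, 10]
[0, 2, 4, 6, 8, 10]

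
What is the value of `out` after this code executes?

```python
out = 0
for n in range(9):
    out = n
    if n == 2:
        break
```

Let's trace through this code step by step.

Initialize: out = 0
Entering loop: for n in range(9):

After execution: out = 2
2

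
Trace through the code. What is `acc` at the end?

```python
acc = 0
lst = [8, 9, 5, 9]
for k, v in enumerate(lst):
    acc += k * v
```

Let's trace through this code step by step.

Initialize: acc = 0
Initialize: lst = [8, 9, 5, 9]
Entering loop: for k, v in enumerate(lst):

After execution: acc = 46
46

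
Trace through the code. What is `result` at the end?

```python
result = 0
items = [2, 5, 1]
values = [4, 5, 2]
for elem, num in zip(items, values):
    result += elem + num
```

Let's trace through this code step by step.

Initialize: result = 0
Initialize: items = [2, 5, 1]
Initialize: values = [4, 5, 2]
Entering loop: for elem, num in zip(items, values):

After execution: result = 19
19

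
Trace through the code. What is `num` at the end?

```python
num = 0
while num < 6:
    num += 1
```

Let's trace through this code step by step.

Initialize: num = 0
Entering loop: while num < 6:

After execution: num = 6
6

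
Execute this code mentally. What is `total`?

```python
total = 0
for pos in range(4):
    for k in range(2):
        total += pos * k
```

Let's trace through this code step by step.

Initialize: total = 0
Entering loop: for pos in range(4):

After execution: total = 6
6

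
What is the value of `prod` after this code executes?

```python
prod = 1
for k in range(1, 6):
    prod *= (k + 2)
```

Let's trace through this code step by step.

Initialize: prod = 1
Entering loop: for k in range(1, 6):

After execution: prod = 2520
2520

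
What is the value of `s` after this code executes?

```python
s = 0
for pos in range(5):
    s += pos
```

Let's trace through this code step by step.

Initialize: s = 0
Entering loop: for pos in range(5):

After execution: s = 10
10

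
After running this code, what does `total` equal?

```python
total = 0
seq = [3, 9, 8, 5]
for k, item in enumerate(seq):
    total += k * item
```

Let's trace through this code step by step.

Initialize: total = 0
Initialize: seq = [3, 9, 8, 5]
Entering loop: for k, item in enumerate(seq):

After execution: total = 40
40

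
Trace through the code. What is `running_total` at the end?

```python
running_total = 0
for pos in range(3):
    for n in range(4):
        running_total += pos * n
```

Let's trace through this code step by step.

Initialize: running_total = 0
Entering loop: for pos in range(3):

After execution: running_total = 18
18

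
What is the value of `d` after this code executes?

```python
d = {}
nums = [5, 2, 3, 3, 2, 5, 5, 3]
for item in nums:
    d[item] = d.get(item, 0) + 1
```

Let's trace through this code step by step.

Initialize: d = {}
Initialize: nums = [5, 2, 3, 3, 2, 5, 5, 3]
Entering loop: for item in nums:

After execution: d = {5: 3, 2: 2, 3: 3}
{5: 3, 2: 2, 3: 3}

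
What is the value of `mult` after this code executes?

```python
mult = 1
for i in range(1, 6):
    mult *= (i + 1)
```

Let's trace through this code step by step.

Initialize: mult = 1
Entering loop: for i in range(1, 6):

After execution: mult = 720
720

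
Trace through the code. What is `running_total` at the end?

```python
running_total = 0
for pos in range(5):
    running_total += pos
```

Let's trace through this code step by step.

Initialize: running_total = 0
Entering loop: for pos in range(5):

After execution: running_total = 10
10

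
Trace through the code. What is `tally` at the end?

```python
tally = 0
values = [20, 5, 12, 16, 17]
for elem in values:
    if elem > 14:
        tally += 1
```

Let's trace through this code step by step.

Initialize: tally = 0
Initialize: values = [20, 5, 12, 16, 17]
Entering loop: for elem in values:

After execution: tally = 3
3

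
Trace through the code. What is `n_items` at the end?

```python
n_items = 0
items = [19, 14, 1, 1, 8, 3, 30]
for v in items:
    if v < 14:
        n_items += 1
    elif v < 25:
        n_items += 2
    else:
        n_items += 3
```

Let's trace through this code step by step.

Initialize: n_items = 0
Initialize: items = [19, 14, 1, 1, 8, 3, 30]
Entering loop: for v in items:

After execution: n_items = 11
11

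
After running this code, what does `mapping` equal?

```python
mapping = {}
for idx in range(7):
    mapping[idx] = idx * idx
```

Let's trace through this code step by step.

Initialize: mapping = {}
Entering loop: for idx in range(7):

After execution: mapping = {0: 0, 1: 1, 2: 4, 3: 9, 4: 16, 5: 25, 6: 36}
{0: 0, 1: 1, 2: 4, 3: 9, 4: 16, 5: 25, 6: 36}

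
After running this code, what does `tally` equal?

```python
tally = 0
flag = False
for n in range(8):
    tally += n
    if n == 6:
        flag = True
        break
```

Let's trace through this code step by step.

Initialize: tally = 0
Initialize: flag = False
Entering loop: for n in range(8):

After execution: tally = 21
21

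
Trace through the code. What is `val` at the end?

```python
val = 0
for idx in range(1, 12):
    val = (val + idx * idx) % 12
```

Let's trace through this code step by step.

Initialize: val = 0
Entering loop: for idx in range(1, 12):

After execution: val = 2
2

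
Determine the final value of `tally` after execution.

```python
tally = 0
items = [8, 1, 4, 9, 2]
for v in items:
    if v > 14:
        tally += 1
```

Let's trace through this code step by step.

Initialize: tally = 0
Initialize: items = [8, 1, 4, 9, 2]
Entering loop: for v in items:

After execution: tally = 0
0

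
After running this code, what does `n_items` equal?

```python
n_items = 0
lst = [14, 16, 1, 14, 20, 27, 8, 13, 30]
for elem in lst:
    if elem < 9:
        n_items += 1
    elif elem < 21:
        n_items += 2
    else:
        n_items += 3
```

Let's trace through this code step by step.

Initialize: n_items = 0
Initialize: lst = [14, 16, 1, 14, 20, 27, 8, 13, 30]
Entering loop: for elem in lst:

After execution: n_items = 18
18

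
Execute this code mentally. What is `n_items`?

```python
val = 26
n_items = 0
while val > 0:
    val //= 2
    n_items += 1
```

Let's trace through this code step by step.

Initialize: val = 26
Initialize: n_items = 0
Entering loop: while val > 0:

After execution: n_items = 5
5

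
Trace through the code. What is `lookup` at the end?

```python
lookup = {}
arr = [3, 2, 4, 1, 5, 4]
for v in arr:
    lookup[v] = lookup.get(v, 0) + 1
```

Let's trace through this code step by step.

Initialize: lookup = {}
Initialize: arr = [3, 2, 4, 1, 5, 4]
Entering loop: for v in arr:

After execution: lookup = {3: 1, 2: 1, 4: 2, 1: 1, 5: 1}
{3: 1, 2: 1, 4: 2, 1: 1, 5: 1}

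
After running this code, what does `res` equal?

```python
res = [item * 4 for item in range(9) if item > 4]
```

Let's trace through this code step by step.

Initialize: res = [item * 4 for item in range(9) if item > 4]

After execution: res = [20, 24, 28, 32]
[20, 24, 28, 32]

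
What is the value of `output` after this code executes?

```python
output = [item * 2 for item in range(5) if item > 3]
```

Let's trace through this code step by step.

Initialize: output = [item * 2 for item in range(5) if item > 3]

After execution: output = [8]
[8]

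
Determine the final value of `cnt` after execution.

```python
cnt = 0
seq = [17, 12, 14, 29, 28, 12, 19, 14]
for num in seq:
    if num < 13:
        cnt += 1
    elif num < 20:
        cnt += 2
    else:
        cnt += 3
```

Let's trace through this code step by step.

Initialize: cnt = 0
Initialize: seq = [17, 12, 14, 29, 28, 12, 19, 14]
Entering loop: for num in seq:

After execution: cnt = 16
16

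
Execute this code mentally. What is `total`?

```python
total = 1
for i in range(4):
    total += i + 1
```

Let's trace through this code step by step.

Initialize: total = 1
Entering loop: for i in range(4):

After execution: total = 11
11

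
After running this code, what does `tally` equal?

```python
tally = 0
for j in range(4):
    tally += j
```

Let's trace through this code step by step.

Initialize: tally = 0
Entering loop: for j in range(4):

After execution: tally = 6
6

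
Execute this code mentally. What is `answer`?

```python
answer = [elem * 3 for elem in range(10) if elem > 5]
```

Let's trace through this code step by step.

Initialize: answer = [elem * 3 for elem in range(10) if elem > 5]

After execution: answer = [18, 21, 24, 27]
[18, 21, 24, 27]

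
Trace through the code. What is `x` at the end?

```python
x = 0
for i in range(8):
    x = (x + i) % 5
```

Let's trace through this code step by step.

Initialize: x = 0
Entering loop: for i in range(8):

After execution: x = 3
3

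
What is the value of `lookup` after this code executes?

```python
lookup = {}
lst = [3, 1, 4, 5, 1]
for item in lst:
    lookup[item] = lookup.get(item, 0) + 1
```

Let's trace through this code step by step.

Initialize: lookup = {}
Initialize: lst = [3, 1, 4, 5, 1]
Entering loop: for item in lst:

After execution: lookup = {3: 1, 1: 2, 4: 1, 5: 1}
{3: 1, 1: 2, 4: 1, 5: 1}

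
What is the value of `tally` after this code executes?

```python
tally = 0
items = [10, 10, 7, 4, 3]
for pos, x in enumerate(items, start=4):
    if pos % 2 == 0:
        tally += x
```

Let's trace through this code step by step.

Initialize: tally = 0
Initialize: items = [10, 10, 7, 4, 3]
Entering loop: for pos, x in enumerate(items, start=4):

After execution: tally = 20
20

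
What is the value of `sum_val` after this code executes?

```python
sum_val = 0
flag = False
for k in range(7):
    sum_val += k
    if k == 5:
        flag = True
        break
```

Let's trace through this code step by step.

Initialize: sum_val = 0
Initialize: flag = False
Entering loop: for k in range(7):

After execution: sum_val = 15
15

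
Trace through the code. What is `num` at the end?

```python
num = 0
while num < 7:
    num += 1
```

Let's trace through this code step by step.

Initialize: num = 0
Entering loop: while num < 7:

After execution: num = 7
7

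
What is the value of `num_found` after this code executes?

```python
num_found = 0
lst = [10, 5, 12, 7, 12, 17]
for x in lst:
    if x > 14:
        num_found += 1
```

Let's trace through this code step by step.

Initialize: num_found = 0
Initialize: lst = [10, 5, 12, 7, 12, 17]
Entering loop: for x in lst:

After execution: num_found = 1
1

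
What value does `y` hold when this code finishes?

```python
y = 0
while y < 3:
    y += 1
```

Let's trace through this code step by step.

Initialize: y = 0
Entering loop: while y < 3:

After execution: y = 3
3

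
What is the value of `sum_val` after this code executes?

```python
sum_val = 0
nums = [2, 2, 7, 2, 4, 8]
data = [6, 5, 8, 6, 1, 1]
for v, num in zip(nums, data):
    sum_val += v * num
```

Let's trace through this code step by step.

Initialize: sum_val = 0
Initialize: nums = [2, 2, 7, 2, 4, 8]
Initialize: data = [6, 5, 8, 6, 1, 1]
Entering loop: for v, num in zip(nums, data):

After execution: sum_val = 102
102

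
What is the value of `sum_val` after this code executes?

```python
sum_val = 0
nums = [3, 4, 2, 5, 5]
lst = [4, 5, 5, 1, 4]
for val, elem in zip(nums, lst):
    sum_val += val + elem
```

Let's trace through this code step by step.

Initialize: sum_val = 0
Initialize: nums = [3, 4, 2, 5, 5]
Initialize: lst = [4, 5, 5, 1, 4]
Entering loop: for val, elem in zip(nums, lst):

After execution: sum_val = 38
38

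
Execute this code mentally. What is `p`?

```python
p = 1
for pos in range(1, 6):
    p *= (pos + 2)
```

Let's trace through this code step by step.

Initialize: p = 1
Entering loop: for pos in range(1, 6):

After execution: p = 2520
2520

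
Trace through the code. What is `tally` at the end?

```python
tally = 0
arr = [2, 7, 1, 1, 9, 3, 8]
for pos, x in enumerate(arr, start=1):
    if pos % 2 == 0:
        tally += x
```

Let's trace through this code step by step.

Initialize: tally = 0
Initialize: arr = [2, 7, 1, 1, 9, 3, 8]
Entering loop: for pos, x in enumerate(arr, start=1):

After execution: tally = 11
11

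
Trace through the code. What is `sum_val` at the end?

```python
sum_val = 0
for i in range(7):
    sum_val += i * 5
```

Let's trace through this code step by step.

Initialize: sum_val = 0
Entering loop: for i in range(7):

After execution: sum_val = 105
105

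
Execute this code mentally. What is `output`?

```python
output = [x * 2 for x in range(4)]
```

Let's trace through this code step by step.

Initialize: output = [x * 2 for x in range(4)]

After execution: output = [0, 2, 4, 6]
[0, 2, 4, 6]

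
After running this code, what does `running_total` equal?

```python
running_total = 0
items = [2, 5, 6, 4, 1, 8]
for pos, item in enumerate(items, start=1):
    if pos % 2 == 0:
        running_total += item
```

Let's trace through this code step by step.

Initialize: running_total = 0
Initialize: items = [2, 5, 6, 4, 1, 8]
Entering loop: for pos, item in enumerate(items, start=1):

After execution: running_total = 17
17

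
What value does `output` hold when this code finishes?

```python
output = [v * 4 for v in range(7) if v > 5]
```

Let's trace through this code step by step.

Initialize: output = [v * 4 for v in range(7) if v > 5]

After execution: output = [24]
[24]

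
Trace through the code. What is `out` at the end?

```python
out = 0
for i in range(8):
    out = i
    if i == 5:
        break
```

Let's trace through this code step by step.

Initialize: out = 0
Entering loop: for i in range(8):

After execution: out = 5
5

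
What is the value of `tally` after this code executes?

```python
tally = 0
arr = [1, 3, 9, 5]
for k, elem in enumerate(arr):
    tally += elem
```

Let's trace through this code step by step.

Initialize: tally = 0
Initialize: arr = [1, 3, 9, 5]
Entering loop: for k, elem in enumerate(arr):

After execution: tally = 18
18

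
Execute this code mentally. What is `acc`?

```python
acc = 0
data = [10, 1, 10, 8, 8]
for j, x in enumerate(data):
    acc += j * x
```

Let's trace through this code step by step.

Initialize: acc = 0
Initialize: data = [10, 1, 10, 8, 8]
Entering loop: for j, x in enumerate(data):

After execution: acc = 77
77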